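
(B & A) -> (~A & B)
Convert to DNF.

~B | ~A

(B & A) -> (~A & B)
≡ ~(B & A) | (~A & B)   [eliminate ->]
≡ ~B | ~A | (~A & B)   [De Morgan]
≡ ~B | ~A   [simplify]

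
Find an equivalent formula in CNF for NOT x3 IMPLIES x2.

NOT x3 IMPLIES x2
= NOT NOT x3 OR x2
= x3 OR x2

x3 OR x2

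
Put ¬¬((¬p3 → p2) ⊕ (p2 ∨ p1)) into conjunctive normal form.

(p3 ∨ p2 ∨ p1) ∧ (¬p3 ∨ ¬p1) ∧ ¬p2

¬¬((¬p3 → p2) ⊕ (p2 ∨ p1))
≡ ¬¬(((¬p3 → p2) ∨ p2 ∨ p1) ∧ ¬((¬p3 → p2) ∧ (p2 ∨ p1)))   [expand ⊕]
≡ ¬¬((¬¬p3 ∨ p2 ∨ p2 ∨ p1) ∧ ¬((¬p3 → p2) ∧ (p2 ∨ p1)))   [eliminate →]
≡ ¬¬((¬¬p3 ∨ p2 ∨ p2 ∨ p1) ∧ ¬((¬¬p3 ∨ p2) ∧ (p2 ∨ p1)))   [eliminate →]
≡ (¬¬p3 ∨ p2 ∨ p2 ∨ p1) ∧ ¬((¬¬p3 ∨ p2) ∧ (p2 ∨ p1))   [double negation]
≡ (p3 ∨ p2 ∨ p2 ∨ p1) ∧ ¬((¬¬p3 ∨ p2) ∧ (p2 ∨ p1))   [double negation]
≡ (p3 ∨ p2 ∨ p2 ∨ p1) ∧ (¬(¬¬p3 ∨ p2) ∨ ¬(p2 ∨ p1))   [De Morgan]
≡ (p3 ∨ p2 ∨ p2 ∨ p1) ∧ ((¬¬¬p3 ∧ ¬p2) ∨ ¬(p2 ∨ p1))   [De Morgan]
≡ (p3 ∨ p2 ∨ p2 ∨ p1) ∧ ((¬p3 ∧ ¬p2) ∨ ¬(p2 ∨ p1))   [double negation]
≡ (p3 ∨ p2 ∨ p2 ∨ p1) ∧ ((¬p3 ∧ ¬p2) ∨ (¬p2 ∧ ¬p1))   [De Morgan]
≡ (p3 ∨ p2 ∨ p2 ∨ p1) ∧ (¬p3 ∨ ¬p2) ∧ (¬p3 ∨ ¬p1) ∧ (¬p2 ∨ ¬p2) ∧ (¬p2 ∨ ¬p1)   [distribute ∨ over ∧]
≡ (p3 ∨ p2 ∨ p1) ∧ (¬p3 ∨ ¬p1) ∧ ¬p2   [simplify]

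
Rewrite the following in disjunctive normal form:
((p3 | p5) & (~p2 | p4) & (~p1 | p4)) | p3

(p5 & ~p2 & ~p1) | (p5 & p4) | p3

((p3 | p5) & (~p2 | p4) & (~p1 | p4)) | p3
≡ (p3 & ~p2 & ~p1) | (p3 & ~p2 & p4) | (p3 & p4 & ~p1) | (p3 & p4 & p4) | (p5 & ~p2 & ~p1) | (p5 & ~p2 & p4) | (p5 & p4 & ~p1) | (p5 & p4 & p4) | p3   [distribute & over |]
≡ (p5 & ~p2 & ~p1) | (p5 & p4) | p3   [simplify]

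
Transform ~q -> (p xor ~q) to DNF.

~q -> (p xor ~q)
≡ ~~q | (p xor ~q)   (eliminate ->)
≡ ~~q | (p & ~~q) | (~p & ~q)   (expand xor)
≡ q | (p & ~~q) | (~p & ~q)   (double negation)
≡ q | (p & q) | (~p & ~q)   (double negation)
≡ q | (~p & ~q)   (simplify)

q | (~p & ~q)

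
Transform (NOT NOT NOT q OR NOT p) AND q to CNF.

(NOT q OR NOT p) AND q

(NOT NOT NOT q OR NOT p) AND q
= (NOT q OR NOT p) AND q   — double negation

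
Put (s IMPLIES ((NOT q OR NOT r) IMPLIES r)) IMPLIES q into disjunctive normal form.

(s AND NOT r) OR q

(s IMPLIES ((NOT q OR NOT r) IMPLIES r)) IMPLIES q
≡ NOT (s IMPLIES ((NOT q OR NOT r) IMPLIES r)) OR q   [eliminate IMPLIES]
≡ NOT (NOT s OR ((NOT q OR NOT r) IMPLIES r)) OR q   [eliminate IMPLIES]
≡ NOT (NOT s OR NOT (NOT q OR NOT r) OR r) OR q   [eliminate IMPLIES]
≡ (NOT NOT s AND NOT NOT (NOT q OR NOT r) AND NOT r) OR q   [De Morgan]
≡ (s AND NOT NOT (NOT q OR NOT r) AND NOT r) OR q   [double negation]
≡ (s AND (NOT q OR NOT r) AND NOT r) OR q   [double negation]
≡ (s AND NOT q AND NOT r) OR (s AND NOT r AND NOT r) OR q   [distribute AND over OR]
≡ (s AND NOT r) OR q   [simplify]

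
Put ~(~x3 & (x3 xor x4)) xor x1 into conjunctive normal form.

~(~x3 & (x3 xor x4)) xor x1
⇔ (~(~x3 & (x3 xor x4)) | x1) & ~(~(~x3 & (x3 xor x4)) & x1)   [expand xor]
⇔ (~(~x3 & (x3 | x4) & ~(x3 & x4)) | x1) & ~(~(~x3 & (x3 xor x4)) & x1)   [expand xor]
⇔ (~(~x3 & (x3 | x4) & ~(x3 & x4)) | x1) & ~(~(~x3 & (x3 | x4) & ~(x3 & x4)) & x1)   [expand xor]
⇔ (~~x3 | ~(x3 | x4) | ~~(x3 & x4) | x1) & ~(~(~x3 & (x3 | x4) & ~(x3 & x4)) & x1)   [De Morgan]
⇔ (x3 | ~(x3 | x4) | ~~(x3 & x4) | x1) & ~(~(~x3 & (x3 | x4) & ~(x3 & x4)) & x1)   [double negation]
⇔ (x3 | (~x3 & ~x4) | ~~(x3 & x4) | x1) & ~(~(~x3 & (x3 | x4) & ~(x3 & x4)) & x1)   [De Morgan]
⇔ (x3 | (~x3 & ~x4) | (x3 & x4) | x1) & ~(~(~x3 & (x3 | x4) & ~(x3 & x4)) & x1)   [double negation]
⇔ (x3 | (~x3 & ~x4) | (x3 & x4) | x1) & (~~(~x3 & (x3 | x4) & ~(x3 & x4)) | ~x1)   [De Morgan]
⇔ (x3 | (~x3 & ~x4) | (x3 & x4) | x1) & ((~x3 & (x3 | x4) & ~(x3 & x4)) | ~x1)   [double negation]
⇔ (x3 | (~x3 & ~x4) | (x3 & x4) | x1) & ((~x3 & (x3 | x4) & (~x3 | ~x4)) | ~x1)   [De Morgan]
⇔ (x3 | ~x3 | x3 | x1) & (x3 | ~x3 | x4 | x1) & (x3 | ~x4 | x3 | x1) & (x3 | ~x4 | x4 | x1) & (~x3 | ~x1) & (x3 | x4 | ~x1) & (~x3 | ~x4 | ~x1)   [distribute | over &]
⇔ (x3 | ~x4 | x1) & (~x3 | ~x1) & (x3 | x4 | ~x1)   [simplify]

(x3 | ~x4 | x1) & (~x3 | ~x1) & (x3 | x4 | ~x1)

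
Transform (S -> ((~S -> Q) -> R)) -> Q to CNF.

(S -> ((~S -> Q) -> R)) -> Q
≡ ~(S -> ((~S -> Q) -> R)) | Q   [eliminate ->]
≡ ~(~S | ((~S -> Q) -> R)) | Q   [eliminate ->]
≡ ~(~S | ~(~S -> Q) | R) | Q   [eliminate ->]
≡ ~(~S | ~(~~S | Q) | R) | Q   [eliminate ->]
≡ (~~S & ~~(~~S | Q) & ~R) | Q   [De Morgan]
≡ (S & ~~(~~S | Q) & ~R) | Q   [double negation]
≡ (S & (~~S | Q) & ~R) | Q   [double negation]
≡ (S & (S | Q) & ~R) | Q   [double negation]
≡ (S | Q) & (S | Q | Q) & (~R | Q)   [distribute | over &]
≡ (S | Q) & (~R | Q)   [simplify]

(S | Q) & (~R | Q)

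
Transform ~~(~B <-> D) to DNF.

(B & ~D) | (D & ~B)

~~(~B <-> D)
= ~~((~B -> D) & (D -> ~B))
= ~~((~~B | D) & (D -> ~B))
= ~~((~~B | D) & (~D | ~B))
= (~~B | D) & (~D | ~B)
= (B | D) & (~D | ~B)
= (B & ~D) | (B & ~B) | (D & ~D) | (D & ~B)
= (B & ~D) | (D & ~B)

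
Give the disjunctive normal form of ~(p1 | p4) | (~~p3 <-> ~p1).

(~p1 & ~p4) | (~p3 & p1) | (~p1 & p3)

~(p1 | p4) | (~~p3 <-> ~p1)
⇔ ~(p1 | p4) | ((~~p3 -> ~p1) & (~p1 -> ~~p3))   [eliminate <->]
⇔ ~(p1 | p4) | ((~~~p3 | ~p1) & (~p1 -> ~~p3))   [eliminate ->]
⇔ ~(p1 | p4) | ((~~~p3 | ~p1) & (~~p1 | ~~p3))   [eliminate ->]
⇔ (~p1 & ~p4) | ((~~~p3 | ~p1) & (~~p1 | ~~p3))   [De Morgan]
⇔ (~p1 & ~p4) | ((~p3 | ~p1) & (~~p1 | ~~p3))   [double negation]
⇔ (~p1 & ~p4) | ((~p3 | ~p1) & (p1 | ~~p3))   [double negation]
⇔ (~p1 & ~p4) | ((~p3 | ~p1) & (p1 | p3))   [double negation]
⇔ (~p1 & ~p4) | (~p3 & p1) | (~p3 & p3) | (~p1 & p1) | (~p1 & p3)   [distribute & over |]
⇔ (~p1 & ~p4) | (~p3 & p1) | (~p1 & p3)   [simplify]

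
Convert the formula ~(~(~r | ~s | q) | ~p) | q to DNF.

~(~(~r | ~s | q) | ~p) | q
⇔ (~~(~r | ~s | q) & ~~p) | q   [De Morgan]
⇔ ((~r | ~s | q) & ~~p) | q   [double negation]
⇔ ((~r | ~s | q) & p) | q   [double negation]
⇔ (~r & p) | (~s & p) | (q & p) | q   [distribute & over |]
⇔ (~r & p) | (~s & p) | q   [simplify]

(~r & p) | (~s & p) | q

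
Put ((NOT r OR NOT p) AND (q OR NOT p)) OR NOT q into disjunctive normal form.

(NOT r AND q) OR NOT p OR NOT q

((NOT r OR NOT p) AND (q OR NOT p)) OR NOT q
⇔ (NOT r AND q) OR (NOT r AND NOT p) OR (NOT p AND q) OR (NOT p AND NOT p) OR NOT q
⇔ (NOT r AND q) OR NOT p OR NOT q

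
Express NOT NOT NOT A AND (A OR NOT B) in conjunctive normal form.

NOT NOT NOT A AND (A OR NOT B)
= NOT A AND (A OR NOT B)   — double negation

NOT A AND (A OR NOT B)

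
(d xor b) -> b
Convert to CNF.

~d | b

(d xor b) -> b
≡ ~(d xor b) | b   [eliminate ->]
≡ ~((d | b) & ~(d & b)) | b   [expand xor]
≡ ~(d | b) | ~~(d & b) | b   [De Morgan]
≡ (~d & ~b) | ~~(d & b) | b   [De Morgan]
≡ (~d & ~b) | (d & b) | b   [double negation]
≡ (~d | d | b) & (~d | b | b) & (~b | d | b) & (~b | b | b)   [distribute | over &]
≡ ~d | b   [simplify]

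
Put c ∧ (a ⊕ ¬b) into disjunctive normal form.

(c ∧ a ∧ b) ∨ (c ∧ ¬a ∧ ¬b)

c ∧ (a ⊕ ¬b)
≡ c ∧ ((a ∧ ¬¬b) ∨ (¬a ∧ ¬b))   [expand ⊕]
≡ c ∧ ((a ∧ b) ∨ (¬a ∧ ¬b))   [double negation]
≡ (c ∧ a ∧ b) ∨ (c ∧ ¬a ∧ ¬b)   [distribute ∧ over ∨]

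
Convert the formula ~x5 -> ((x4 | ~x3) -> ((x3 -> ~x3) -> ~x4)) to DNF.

x5 | x3 | ~x4

~x5 -> ((x4 | ~x3) -> ((x3 -> ~x3) -> ~x4))
⇔ ~~x5 | ((x4 | ~x3) -> ((x3 -> ~x3) -> ~x4))
⇔ ~~x5 | ~(x4 | ~x3) | ((x3 -> ~x3) -> ~x4)
⇔ ~~x5 | ~(x4 | ~x3) | ~(x3 -> ~x3) | ~x4
⇔ ~~x5 | ~(x4 | ~x3) | ~(~x3 | ~x3) | ~x4
⇔ x5 | ~(x4 | ~x3) | ~(~x3 | ~x3) | ~x4
⇔ x5 | (~x4 & ~~x3) | ~(~x3 | ~x3) | ~x4
⇔ x5 | (~x4 & x3) | ~(~x3 | ~x3) | ~x4
⇔ x5 | (~x4 & x3) | (~~x3 & ~~x3) | ~x4
⇔ x5 | (~x4 & x3) | (x3 & ~~x3) | ~x4
⇔ x5 | (~x4 & x3) | (x3 & x3) | ~x4
⇔ x5 | x3 | ~x4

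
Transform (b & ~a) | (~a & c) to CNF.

(b | c) & ~a

(b & ~a) | (~a & c)
≡ (b | ~a) & (b | c) & (~a | ~a) & (~a | c)   [distribute | over &]
≡ (b | c) & ~a   [simplify]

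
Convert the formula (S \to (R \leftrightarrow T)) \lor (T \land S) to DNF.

(S \to (R \leftrightarrow T)) \lor (T \land S)
= \lnot S \lor (R \leftrightarrow T) \lor (T \land S)
= \lnot S \lor ((R \to T) \land (T \to R)) \lor (T \land S)
= \lnot S \lor ((\lnot R \lor T) \land (T \to R)) \lor (T \land S)
= \lnot S \lor ((\lnot R \lor T) \land (\lnot T \lor R)) \lor (T \land S)
= \lnot S \lor (\lnot R \land \lnot T) \lor (\lnot R \land R) \lor (T \land \lnot T) \lor (T \land R) \lor (T \land S)
= \lnot S \lor (\lnot R \land \lnot T) \lor (T \land R) \lor (T \land S)

\lnot S \lor (\lnot R \land \lnot T) \lor (T \land R) \lor (T \land S)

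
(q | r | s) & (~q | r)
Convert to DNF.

r | (s & ~q)

(q | r | s) & (~q | r)
≡ (q & ~q) | (q & r) | (r & ~q) | (r & r) | (s & ~q) | (s & r)   [distribute & over |]
≡ r | (s & ~q)   [simplify]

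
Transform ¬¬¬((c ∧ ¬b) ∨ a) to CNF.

¬¬¬((c ∧ ¬b) ∨ a)
= ¬((c ∧ ¬b) ∨ a)   [double negation]
= ¬(c ∧ ¬b) ∧ ¬a   [De Morgan]
= (¬c ∨ ¬¬b) ∧ ¬a   [De Morgan]
= (¬c ∨ b) ∧ ¬a   [double negation]

(¬c ∨ b) ∧ ¬a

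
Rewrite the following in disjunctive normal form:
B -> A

~B | A

B -> A
≡ ~B | A   [eliminate ->]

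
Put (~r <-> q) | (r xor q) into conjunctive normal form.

(~r <-> q) | (r xor q)
≡ ((~r -> q) & (q -> ~r)) | (r xor q)   — eliminate <->
≡ ((~~r | q) & (q -> ~r)) | (r xor q)   — eliminate ->
≡ ((~~r | q) & (~q | ~r)) | (r xor q)   — eliminate ->
≡ ((~~r | q) & (~q | ~r)) | ((r | q) & ~(r & q))   — expand xor
≡ ((r | q) & (~q | ~r)) | ((r | q) & ~(r & q))   — double negation
≡ ((r | q) & (~q | ~r)) | ((r | q) & (~r | ~q))   — De Morgan
≡ (r | q | r | q) & (r | q | ~r | ~q) & (~q | ~r | r | q) & (~q | ~r | ~r | ~q)   — distribute | over &
≡ (r | q) & (~q | ~r)   — simplify

(r | q) & (~q | ~r)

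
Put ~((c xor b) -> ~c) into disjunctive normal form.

c & ~b

~((c xor b) -> ~c)
= ~(~(c xor b) | ~c)   (eliminate ->)
= ~(~((c & ~b) | (~c & b)) | ~c)   (expand xor)
= ~~((c & ~b) | (~c & b)) & ~~c   (De Morgan)
= ((c & ~b) | (~c & b)) & ~~c   (double negation)
= ((c & ~b) | (~c & b)) & c   (double negation)
= (c & ~b & c) | (~c & b & c)   (distribute & over |)
= c & ~b   (simplify)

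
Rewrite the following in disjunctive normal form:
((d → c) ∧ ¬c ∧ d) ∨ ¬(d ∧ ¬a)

¬d ∨ a

((d → c) ∧ ¬c ∧ d) ∨ ¬(d ∧ ¬a)
= ((¬d ∨ c) ∧ ¬c ∧ d) ∨ ¬(d ∧ ¬a)
= ((¬d ∨ c) ∧ ¬c ∧ d) ∨ ¬d ∨ ¬¬a
= ((¬d ∨ c) ∧ ¬c ∧ d) ∨ ¬d ∨ a
= (¬d ∧ ¬c ∧ d) ∨ (c ∧ ¬c ∧ d) ∨ ¬d ∨ a
= ¬d ∨ a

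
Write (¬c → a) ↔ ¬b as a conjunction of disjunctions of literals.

(¬c ∨ ¬b) ∧ (¬a ∨ ¬b) ∧ (b ∨ c ∨ a)

(¬c → a) ↔ ¬b
= ((¬c → a) → ¬b) ∧ (¬b → (¬c → a))   [eliminate ↔]
= (¬(¬c → a) ∨ ¬b) ∧ (¬b → (¬c → a))   [eliminate →]
= (¬(¬¬c ∨ a) ∨ ¬b) ∧ (¬b → (¬c → a))   [eliminate →]
= (¬(¬¬c ∨ a) ∨ ¬b) ∧ (¬¬b ∨ (¬c → a))   [eliminate →]
= (¬(¬¬c ∨ a) ∨ ¬b) ∧ (¬¬b ∨ ¬¬c ∨ a)   [eliminate →]
= ((¬¬¬c ∧ ¬a) ∨ ¬b) ∧ (¬¬b ∨ ¬¬c ∨ a)   [De Morgan]
= ((¬c ∧ ¬a) ∨ ¬b) ∧ (¬¬b ∨ ¬¬c ∨ a)   [double negation]
= ((¬c ∧ ¬a) ∨ ¬b) ∧ (b ∨ ¬¬c ∨ a)   [double negation]
= ((¬c ∧ ¬a) ∨ ¬b) ∧ (b ∨ c ∨ a)   [double negation]
= (¬c ∨ ¬b) ∧ (¬a ∨ ¬b) ∧ (b ∨ c ∨ a)   [distribute ∨ over ∧]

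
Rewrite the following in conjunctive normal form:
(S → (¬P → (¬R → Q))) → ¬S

(S → (¬P → (¬R → Q))) → ¬S
= ¬(S → (¬P → (¬R → Q))) ∨ ¬S   [eliminate →]
= ¬(¬S ∨ (¬P → (¬R → Q))) ∨ ¬S   [eliminate →]
= ¬(¬S ∨ ¬¬P ∨ (¬R → Q)) ∨ ¬S   [eliminate →]
= ¬(¬S ∨ ¬¬P ∨ ¬¬R ∨ Q) ∨ ¬S   [eliminate →]
= ¬¬S ∧ ¬¬¬P ∧ ¬¬¬R ∧ ¬Q ∨ ¬S   [De Morgan]
= S ∧ ¬¬¬P ∧ ¬¬¬R ∧ ¬Q ∨ ¬S   [double negation]
= S ∧ ¬P ∧ ¬¬¬R ∧ ¬Q ∨ ¬S   [double negation]
= S ∧ ¬P ∧ ¬R ∧ ¬Q ∨ ¬S   [double negation]
= (S ∨ ¬S) ∧ (¬P ∨ ¬S) ∧ (¬R ∨ ¬S) ∧ (¬Q ∨ ¬S)   [distribute ∨ over ∧]
= (¬P ∨ ¬S) ∧ (¬R ∨ ¬S) ∧ (¬Q ∨ ¬S)   [simplify]

(¬P ∨ ¬S) ∧ (¬R ∨ ¬S) ∧ (¬Q ∨ ¬S)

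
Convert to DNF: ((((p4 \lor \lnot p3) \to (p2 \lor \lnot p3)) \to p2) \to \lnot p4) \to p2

(p4 \land \lnot p2 \land p3) \lor p2

((((p4 \lor \lnot p3) \to (p2 \lor \lnot p3)) \to p2) \to \lnot p4) \to p2
= \lnot ((((p4 \lor \lnot p3) \to (p2 \lor \lnot p3)) \to p2) \to \lnot p4) \lor p2   [eliminate \to]
= \lnot (\lnot (((p4 \lor \lnot p3) \to (p2 \lor \lnot p3)) \to p2) \lor \lnot p4) \lor p2   [eliminate \to]
= \lnot (\lnot (\lnot ((p4 \lor \lnot p3) \to (p2 \lor \lnot p3)) \lor p2) \lor \lnot p4) \lor p2   [eliminate \to]
= \lnot (\lnot (\lnot (\lnot (p4 \lor \lnot p3) \lor p2 \lor \lnot p3) \lor p2) \lor \lnot p4) \lor p2   [eliminate \to]
= (\lnot \lnot (\lnot (\lnot (p4 \lor \lnot p3) \lor p2 \lor \lnot p3) \lor p2) \land \lnot \lnot p4) \lor p2   [De Morgan]
= ((\lnot (\lnot (p4 \lor \lnot p3) \lor p2 \lor \lnot p3) \lor p2) \land \lnot \lnot p4) \lor p2   [double negation]
= (((\lnot \lnot (p4 \lor \lnot p3) \land \lnot p2 \land \lnot \lnot p3) \lor p2) \land \lnot \lnot p4) \lor p2   [De Morgan]
= ((((p4 \lor \lnot p3) \land \lnot p2 \land \lnot \lnot p3) \lor p2) \land \lnot \lnot p4) \lor p2   [double negation]
= ((((p4 \lor \lnot p3) \land \lnot p2 \land p3) \lor p2) \land \lnot \lnot p4) \lor p2   [double negation]
= ((((p4 \lor \lnot p3) \land \lnot p2 \land p3) \lor p2) \land p4) \lor p2   [double negation]
= (p4 \land \lnot p2 \land p3 \land p4) \lor (\lnot p3 \land \lnot p2 \land p3 \land p4) \lor (p2 \land p4) \lor p2   [distribute \land over \lor]
= (p4 \land \lnot p2 \land p3) \lor p2   [simplify]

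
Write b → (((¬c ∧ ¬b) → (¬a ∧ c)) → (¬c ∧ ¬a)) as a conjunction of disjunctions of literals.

(¬b ∨ ¬c) ∧ (¬b ∨ ¬a)

b → (((¬c ∧ ¬b) → (¬a ∧ c)) → (¬c ∧ ¬a))
≡ ¬b ∨ (((¬c ∧ ¬b) → (¬a ∧ c)) → (¬c ∧ ¬a))   [eliminate →]
≡ ¬b ∨ ¬((¬c ∧ ¬b) → (¬a ∧ c)) ∨ (¬c ∧ ¬a)   [eliminate →]
≡ ¬b ∨ ¬(¬(¬c ∧ ¬b) ∨ (¬a ∧ c)) ∨ (¬c ∧ ¬a)   [eliminate →]
≡ ¬b ∨ (¬¬(¬c ∧ ¬b) ∧ ¬(¬a ∧ c)) ∨ (¬c ∧ ¬a)   [De Morgan]
≡ ¬b ∨ (¬c ∧ ¬b ∧ ¬(¬a ∧ c)) ∨ (¬c ∧ ¬a)   [double negation]
≡ ¬b ∨ (¬c ∧ ¬b ∧ (¬¬a ∨ ¬c)) ∨ (¬c ∧ ¬a)   [De Morgan]
≡ ¬b ∨ (¬c ∧ ¬b ∧ (a ∨ ¬c)) ∨ (¬c ∧ ¬a)   [double negation]
≡ (¬b ∨ ¬c ∨ ¬c) ∧ (¬b ∨ ¬c ∨ ¬a) ∧ (¬b ∨ ¬b ∨ ¬c) ∧ (¬b ∨ ¬b ∨ ¬a) ∧ (¬b ∨ a ∨ ¬c ∨ ¬c) ∧ (¬b ∨ a ∨ ¬c ∨ ¬a)   [distribute ∨ over ∧]
≡ (¬b ∨ ¬c) ∧ (¬b ∨ ¬a)   [simplify]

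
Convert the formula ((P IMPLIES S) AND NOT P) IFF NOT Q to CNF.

(P OR NOT Q) AND (Q OR NOT P)

((P IMPLIES S) AND NOT P) IFF NOT Q
≡ (((P IMPLIES S) AND NOT P) IMPLIES NOT Q) AND (NOT Q IMPLIES ((P IMPLIES S) AND NOT P))   [eliminate IFF]
≡ (NOT ((P IMPLIES S) AND NOT P) OR NOT Q) AND (NOT Q IMPLIES ((P IMPLIES S) AND NOT P))   [eliminate IMPLIES]
≡ (NOT ((NOT P OR S) AND NOT P) OR NOT Q) AND (NOT Q IMPLIES ((P IMPLIES S) AND NOT P))   [eliminate IMPLIES]
≡ (NOT ((NOT P OR S) AND NOT P) OR NOT Q) AND (NOT NOT Q OR ((P IMPLIES S) AND NOT P))   [eliminate IMPLIES]
≡ (NOT ((NOT P OR S) AND NOT P) OR NOT Q) AND (NOT NOT Q OR ((NOT P OR S) AND NOT P))   [eliminate IMPLIES]
≡ (NOT (NOT P OR S) OR NOT NOT P OR NOT Q) AND (NOT NOT Q OR ((NOT P OR S) AND NOT P))   [De Morgan]
≡ ((NOT NOT P AND NOT S) OR NOT NOT P OR NOT Q) AND (NOT NOT Q OR ((NOT P OR S) AND NOT P))   [De Morgan]
≡ ((P AND NOT S) OR NOT NOT P OR NOT Q) AND (NOT NOT Q OR ((NOT P OR S) AND NOT P))   [double negation]
≡ ((P AND NOT S) OR P OR NOT Q) AND (NOT NOT Q OR ((NOT P OR S) AND NOT P))   [double negation]
≡ ((P AND NOT S) OR P OR NOT Q) AND (Q OR ((NOT P OR S) AND NOT P))   [double negation]
≡ (P OR P OR NOT Q) AND (NOT S OR P OR NOT Q) AND (Q OR NOT P OR S) AND (Q OR NOT P)   [distribute OR over AND]
≡ (P OR NOT Q) AND (Q OR NOT P)   [simplify]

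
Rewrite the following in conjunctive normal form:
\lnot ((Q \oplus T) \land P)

(\lnot Q \lor T \lor \lnot P) \land (\lnot T \lor Q \lor \lnot P)

\lnot ((Q \oplus T) \land P)
≡ \lnot ((Q \lor T) \land \lnot (Q \land T) \land P)   [expand \oplus]
≡ \lnot (Q \lor T) \lor \lnot \lnot (Q \land T) \lor \lnot P   [De Morgan]
≡ (\lnot Q \land \lnot T) \lor \lnot \lnot (Q \land T) \lor \lnot P   [De Morgan]
≡ (\lnot Q \land \lnot T) \lor (Q \land T) \lor \lnot P   [double negation]
≡ (\lnot Q \lor Q \lor \lnot P) \land (\lnot Q \lor T \lor \lnot P) \land (\lnot T \lor Q \lor \lnot P) \land (\lnot T \lor T \lor \lnot P)   [distribute \lor over \land]
≡ (\lnot Q \lor T \lor \lnot P) \land (\lnot T \lor Q \lor \lnot P)   [simplify]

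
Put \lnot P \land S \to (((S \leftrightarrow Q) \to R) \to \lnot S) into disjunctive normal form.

P \lor \lnot S \lor Q \land S \land \lnot R

\lnot P \land S \to (((S \leftrightarrow Q) \to R) \to \lnot S)
⇔ \lnot (\lnot P \land S) \lor (((S \leftrightarrow Q) \to R) \to \lnot S)   [eliminate \to]
⇔ \lnot (\lnot P \land S) \lor \lnot ((S \leftrightarrow Q) \to R) \lor \lnot S   [eliminate \to]
⇔ \lnot (\lnot P \land S) \lor \lnot (\lnot (S \leftrightarrow Q) \lor R) \lor \lnot S   [eliminate \to]
⇔ \lnot (\lnot P \land S) \lor \lnot (\lnot ((S \to Q) \land (Q \to S)) \lor R) \lor \lnot S   [eliminate \leftrightarrow]
⇔ \lnot (\lnot P \land S) \lor \lnot (\lnot ((\lnot S \lor Q) \land (Q \to S)) \lor R) \lor \lnot S   [eliminate \to]
⇔ \lnot (\lnot P \land S) \lor \lnot (\lnot ((\lnot S \lor Q) \land (\lnot Q \lor S)) \lor R) \lor \lnot S   [eliminate \to]
⇔ \lnot \lnot P \lor \lnot S \lor \lnot (\lnot ((\lnot S \lor Q) \land (\lnot Q \lor S)) \lor R) \lor \lnot S   [De Morgan]
⇔ P \lor \lnot S \lor \lnot (\lnot ((\lnot S \lor Q) \land (\lnot Q \lor S)) \lor R) \lor \lnot S   [double negation]
⇔ P \lor \lnot S \lor \lnot \lnot ((\lnot S \lor Q) \land (\lnot Q \lor S)) \land \lnot R \lor \lnot S   [De Morgan]
⇔ P \lor \lnot S \lor (\lnot S \lor Q) \land (\lnot Q \lor S) \land \lnot R \lor \lnot S   [double negation]
⇔ P \lor \lnot S \lor \lnot S \land \lnot Q \land \lnot R \lor \lnot S \land S \land \lnot R \lor Q \land \lnot Q \land \lnot R \lor Q \land S \land \lnot R \lor \lnot S   [distribute \land over \lor]
⇔ P \lor \lnot S \lor Q \land S \land \lnot R   [simplify]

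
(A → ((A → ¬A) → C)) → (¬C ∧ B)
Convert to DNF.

(A → ((A → ¬A) → C)) → (¬C ∧ B)
⇔ ¬(A → ((A → ¬A) → C)) ∨ (¬C ∧ B)   — eliminate →
⇔ ¬(¬A ∨ ((A → ¬A) → C)) ∨ (¬C ∧ B)   — eliminate →
⇔ ¬(¬A ∨ ¬(A → ¬A) ∨ C) ∨ (¬C ∧ B)   — eliminate →
⇔ ¬(¬A ∨ ¬(¬A ∨ ¬A) ∨ C) ∨ (¬C ∧ B)   — eliminate →
⇔ (¬¬A ∧ ¬¬(¬A ∨ ¬A) ∧ ¬C) ∨ (¬C ∧ B)   — De Morgan
⇔ (A ∧ ¬¬(¬A ∨ ¬A) ∧ ¬C) ∨ (¬C ∧ B)   — double negation
⇔ (A ∧ (¬A ∨ ¬A) ∧ ¬C) ∨ (¬C ∧ B)   — double negation
⇔ (A ∧ ¬A ∧ ¬C) ∨ (A ∧ ¬A ∧ ¬C) ∨ (¬C ∧ B)   — distribute ∧ over ∨
⇔ ¬C ∧ B   — simplify

¬C ∧ B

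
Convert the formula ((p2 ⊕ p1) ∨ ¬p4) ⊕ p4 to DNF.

¬p4 ∨ (¬p2 ∧ ¬p1 ∧ p4) ∨ (p1 ∧ p2 ∧ p4)

((p2 ⊕ p1) ∨ ¬p4) ⊕ p4
= (((p2 ⊕ p1) ∨ ¬p4) ∧ ¬p4) ∨ (¬((p2 ⊕ p1) ∨ ¬p4) ∧ p4)   [expand ⊕]
= (((p2 ∧ ¬p1) ∨ (¬p2 ∧ p1) ∨ ¬p4) ∧ ¬p4) ∨ (¬((p2 ⊕ p1) ∨ ¬p4) ∧ p4)   [expand ⊕]
= (((p2 ∧ ¬p1) ∨ (¬p2 ∧ p1) ∨ ¬p4) ∧ ¬p4) ∨ (¬((p2 ∧ ¬p1) ∨ (¬p2 ∧ p1) ∨ ¬p4) ∧ p4)   [expand ⊕]
= (((p2 ∧ ¬p1) ∨ (¬p2 ∧ p1) ∨ ¬p4) ∧ ¬p4) ∨ (¬(p2 ∧ ¬p1) ∧ ¬(¬p2 ∧ p1) ∧ ¬¬p4 ∧ p4)   [De Morgan]
= (((p2 ∧ ¬p1) ∨ (¬p2 ∧ p1) ∨ ¬p4) ∧ ¬p4) ∨ ((¬p2 ∨ ¬¬p1) ∧ ¬(¬p2 ∧ p1) ∧ ¬¬p4 ∧ p4)   [De Morgan]
= (((p2 ∧ ¬p1) ∨ (¬p2 ∧ p1) ∨ ¬p4) ∧ ¬p4) ∨ ((¬p2 ∨ p1) ∧ ¬(¬p2 ∧ p1) ∧ ¬¬p4 ∧ p4)   [double negation]
= (((p2 ∧ ¬p1) ∨ (¬p2 ∧ p1) ∨ ¬p4) ∧ ¬p4) ∨ ((¬p2 ∨ p1) ∧ (¬¬p2 ∨ ¬p1) ∧ ¬¬p4 ∧ p4)   [De Morgan]
= (((p2 ∧ ¬p1) ∨ (¬p2 ∧ p1) ∨ ¬p4) ∧ ¬p4) ∨ ((¬p2 ∨ p1) ∧ (p2 ∨ ¬p1) ∧ ¬¬p4 ∧ p4)   [double negation]
= (((p2 ∧ ¬p1) ∨ (¬p2 ∧ p1) ∨ ¬p4) ∧ ¬p4) ∨ ((¬p2 ∨ p1) ∧ (p2 ∨ ¬p1) ∧ p4 ∧ p4)   [double negation]
= (p2 ∧ ¬p1 ∧ ¬p4) ∨ (¬p2 ∧ p1 ∧ ¬p4) ∨ (¬p4 ∧ ¬p4) ∨ (¬p2 ∧ p2 ∧ p4 ∧ p4) ∨ (¬p2 ∧ ¬p1 ∧ p4 ∧ p4) ∨ (p1 ∧ p2 ∧ p4 ∧ p4) ∨ (p1 ∧ ¬p1 ∧ p4 ∧ p4)   [distribute ∧ over ∨]
= ¬p4 ∨ (¬p2 ∧ ¬p1 ∧ p4) ∨ (p1 ∧ p2 ∧ p4)   [simplify]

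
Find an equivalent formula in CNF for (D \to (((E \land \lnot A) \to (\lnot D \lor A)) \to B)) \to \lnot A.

(D \lor \lnot A) \land (\lnot B \lor \lnot A)

(D \to (((E \land \lnot A) \to (\lnot D \lor A)) \to B)) \to \lnot A
⇔ \lnot (D \to (((E \land \lnot A) \to (\lnot D \lor A)) \to B)) \lor \lnot A   [eliminate \to]
⇔ \lnot (\lnot D \lor (((E \land \lnot A) \to (\lnot D \lor A)) \to B)) \lor \lnot A   [eliminate \to]
⇔ \lnot (\lnot D \lor \lnot ((E \land \lnot A) \to (\lnot D \lor A)) \lor B) \lor \lnot A   [eliminate \to]
⇔ \lnot (\lnot D \lor \lnot (\lnot (E \land \lnot A) \lor \lnot D \lor A) \lor B) \lor \lnot A   [eliminate \to]
⇔ (\lnot \lnot D \land \lnot \lnot (\lnot (E \land \lnot A) \lor \lnot D \lor A) \land \lnot B) \lor \lnot A   [De Morgan]
⇔ (D \land \lnot \lnot (\lnot (E \land \lnot A) \lor \lnot D \lor A) \land \lnot B) \lor \lnot A   [double negation]
⇔ (D \land (\lnot (E \land \lnot A) \lor \lnot D \lor A) \land \lnot B) \lor \lnot A   [double negation]
⇔ (D \land (\lnot E \lor \lnot \lnot A \lor \lnot D \lor A) \land \lnot B) \lor \lnot A   [De Morgan]
⇔ (D \land (\lnot E \lor A \lor \lnot D \lor A) \land \lnot B) \lor \lnot A   [double negation]
⇔ (D \lor \lnot A) \land (\lnot E \lor A \lor \lnot D \lor A \lor \lnot A) \land (\lnot B \lor \lnot A)   [distribute \lor over \land]
⇔ (D \lor \lnot A) \land (\lnot B \lor \lnot A)   [simplify]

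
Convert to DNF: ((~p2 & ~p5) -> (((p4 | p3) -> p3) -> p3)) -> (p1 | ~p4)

((~p2 & ~p5) -> (((p4 | p3) -> p3) -> p3)) -> (p1 | ~p4)
≡ ~((~p2 & ~p5) -> (((p4 | p3) -> p3) -> p3)) | p1 | ~p4   — eliminate ->
≡ ~(~(~p2 & ~p5) | (((p4 | p3) -> p3) -> p3)) | p1 | ~p4   — eliminate ->
≡ ~(~(~p2 & ~p5) | ~((p4 | p3) -> p3) | p3) | p1 | ~p4   — eliminate ->
≡ ~(~(~p2 & ~p5) | ~(~(p4 | p3) | p3) | p3) | p1 | ~p4   — eliminate ->
≡ (~~(~p2 & ~p5) & ~~(~(p4 | p3) | p3) & ~p3) | p1 | ~p4   — De Morgan
≡ (~p2 & ~p5 & ~~(~(p4 | p3) | p3) & ~p3) | p1 | ~p4   — double negation
≡ (~p2 & ~p5 & (~(p4 | p3) | p3) & ~p3) | p1 | ~p4   — double negation
≡ (~p2 & ~p5 & ((~p4 & ~p3) | p3) & ~p3) | p1 | ~p4   — De Morgan
≡ (~p2 & ~p5 & ~p4 & ~p3 & ~p3) | (~p2 & ~p5 & p3 & ~p3) | p1 | ~p4   — distribute & over |
≡ p1 | ~p4   — simplify

p1 | ~p4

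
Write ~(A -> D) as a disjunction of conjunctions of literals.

A & ~D

~(A -> D)
≡ ~(~A | D)
≡ ~~A & ~D
≡ A & ~D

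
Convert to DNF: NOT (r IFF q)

NOT (r IFF q)
≡ NOT ((r IMPLIES q) AND (q IMPLIES r))   [eliminate IFF]
≡ NOT ((NOT r OR q) AND (q IMPLIES r))   [eliminate IMPLIES]
≡ NOT ((NOT r OR q) AND (NOT q OR r))   [eliminate IMPLIES]
≡ NOT (NOT r OR q) OR NOT (NOT q OR r)   [De Morgan]
≡ (NOT NOT r AND NOT q) OR NOT (NOT q OR r)   [De Morgan]
≡ (r AND NOT q) OR NOT (NOT q OR r)   [double negation]
≡ (r AND NOT q) OR (NOT NOT q AND NOT r)   [De Morgan]
≡ (r AND NOT q) OR (q AND NOT r)   [double negation]

(r AND NOT q) OR (q AND NOT r)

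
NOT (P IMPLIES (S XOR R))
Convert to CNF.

P AND (NOT S OR R) AND (NOT R OR S)

NOT (P IMPLIES (S XOR R))
≡ NOT (NOT P OR (S XOR R))   [eliminate IMPLIES]
≡ NOT (NOT P OR ((S OR R) AND NOT (S AND R)))   [expand XOR]
≡ NOT NOT P AND NOT ((S OR R) AND NOT (S AND R))   [De Morgan]
≡ P AND NOT ((S OR R) AND NOT (S AND R))   [double negation]
≡ P AND (NOT (S OR R) OR NOT NOT (S AND R))   [De Morgan]
≡ P AND ((NOT S AND NOT R) OR NOT NOT (S AND R))   [De Morgan]
≡ P AND ((NOT S AND NOT R) OR (S AND R))   [double negation]
≡ P AND (NOT S OR S) AND (NOT S OR R) AND (NOT R OR S) AND (NOT R OR R)   [distribute OR over AND]
≡ P AND (NOT S OR R) AND (NOT R OR S)   [simplify]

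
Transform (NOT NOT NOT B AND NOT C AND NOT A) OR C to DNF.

(NOT B AND NOT C AND NOT A) OR C

(NOT NOT NOT B AND NOT C AND NOT A) OR C
= (NOT B AND NOT C AND NOT A) OR C   [double negation]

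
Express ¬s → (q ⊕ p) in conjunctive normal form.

¬s → (q ⊕ p)
≡ ¬¬s ∨ (q ⊕ p)   [eliminate →]
≡ ¬¬s ∨ ((q ∨ p) ∧ ¬(q ∧ p))   [expand ⊕]
≡ s ∨ ((q ∨ p) ∧ ¬(q ∧ p))   [double negation]
≡ s ∨ ((q ∨ p) ∧ (¬q ∨ ¬p))   [De Morgan]
≡ (s ∨ q ∨ p) ∧ (s ∨ ¬q ∨ ¬p)   [distribute ∨ over ∧]

(s ∨ q ∨ p) ∧ (s ∨ ¬q ∨ ¬p)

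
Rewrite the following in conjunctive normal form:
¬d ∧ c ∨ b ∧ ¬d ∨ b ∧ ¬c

¬d ∧ c ∨ b ∧ ¬d ∨ b ∧ ¬c
⇔ (¬d ∨ b ∨ b) ∧ (¬d ∨ b ∨ ¬c) ∧ (¬d ∨ ¬d ∨ b) ∧ (¬d ∨ ¬d ∨ ¬c) ∧ (c ∨ b ∨ b) ∧ (c ∨ b ∨ ¬c) ∧ (c ∨ ¬d ∨ b) ∧ (c ∨ ¬d ∨ ¬c)   [distribute ∨ over ∧]
⇔ (¬d ∨ b) ∧ (¬d ∨ ¬c) ∧ (c ∨ b)   [simplify]

(¬d ∨ b) ∧ (¬d ∨ ¬c) ∧ (c ∨ b)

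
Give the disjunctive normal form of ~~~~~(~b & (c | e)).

~~~~~(~b & (c | e))
= ~~~(~b & (c | e))   [double negation]
= ~(~b & (c | e))   [double negation]
= ~~b | ~(c | e)   [De Morgan]
= b | ~(c | e)   [double negation]
= b | (~c & ~e)   [De Morgan]

b | (~c & ~e)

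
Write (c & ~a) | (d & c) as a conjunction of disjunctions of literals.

c & (~a | d)

(c & ~a) | (d & c)
≡ (c | d) & (c | c) & (~a | d) & (~a | c)   (distribute | over &)
≡ c & (~a | d)   (simplify)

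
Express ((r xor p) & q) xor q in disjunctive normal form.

((r xor p) & q) xor q
⇔ ((r xor p) & q & ~q) | (~((r xor p) & q) & q)   — expand xor
⇔ (((r & ~p) | (~r & p)) & q & ~q) | (~((r xor p) & q) & q)   — expand xor
⇔ (((r & ~p) | (~r & p)) & q & ~q) | (~(((r & ~p) | (~r & p)) & q) & q)   — expand xor
⇔ (((r & ~p) | (~r & p)) & q & ~q) | ((~((r & ~p) | (~r & p)) | ~q) & q)   — De Morgan
⇔ (((r & ~p) | (~r & p)) & q & ~q) | (((~(r & ~p) & ~(~r & p)) | ~q) & q)   — De Morgan
⇔ (((r & ~p) | (~r & p)) & q & ~q) | ((((~r | ~~p) & ~(~r & p)) | ~q) & q)   — De Morgan
⇔ (((r & ~p) | (~r & p)) & q & ~q) | ((((~r | p) & ~(~r & p)) | ~q) & q)   — double negation
⇔ (((r & ~p) | (~r & p)) & q & ~q) | ((((~r | p) & (~~r | ~p)) | ~q) & q)   — De Morgan
⇔ (((r & ~p) | (~r & p)) & q & ~q) | ((((~r | p) & (r | ~p)) | ~q) & q)   — double negation
⇔ (r & ~p & q & ~q) | (~r & p & q & ~q) | (~r & r & q) | (~r & ~p & q) | (p & r & q) | (p & ~p & q) | (~q & q)   — distribute & over |
⇔ (~r & ~p & q) | (p & r & q)   — simplify

(~r & ~p & q) | (p & r & q)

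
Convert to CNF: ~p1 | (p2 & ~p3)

(~p1 | p2) & (~p1 | ~p3)

~p1 | (p2 & ~p3)
≡ (~p1 | p2) & (~p1 | ~p3)   [distribute | over &]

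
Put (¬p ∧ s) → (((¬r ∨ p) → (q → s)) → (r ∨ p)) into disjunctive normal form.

(¬p ∧ s) → (((¬r ∨ p) → (q → s)) → (r ∨ p))
= ¬(¬p ∧ s) ∨ (((¬r ∨ p) → (q → s)) → (r ∨ p))   (eliminate →)
= ¬(¬p ∧ s) ∨ ¬((¬r ∨ p) → (q → s)) ∨ r ∨ p   (eliminate →)
= ¬(¬p ∧ s) ∨ ¬(¬(¬r ∨ p) ∨ (q → s)) ∨ r ∨ p   (eliminate →)
= ¬(¬p ∧ s) ∨ ¬(¬(¬r ∨ p) ∨ ¬q ∨ s) ∨ r ∨ p   (eliminate →)
= ¬¬p ∨ ¬s ∨ ¬(¬(¬r ∨ p) ∨ ¬q ∨ s) ∨ r ∨ p   (De Morgan)
= p ∨ ¬s ∨ ¬(¬(¬r ∨ p) ∨ ¬q ∨ s) ∨ r ∨ p   (double negation)
= p ∨ ¬s ∨ (¬¬(¬r ∨ p) ∧ ¬¬q ∧ ¬s) ∨ r ∨ p   (De Morgan)
= p ∨ ¬s ∨ ((¬r ∨ p) ∧ ¬¬q ∧ ¬s) ∨ r ∨ p   (double negation)
= p ∨ ¬s ∨ ((¬r ∨ p) ∧ q ∧ ¬s) ∨ r ∨ p   (double negation)
= p ∨ ¬s ∨ (¬r ∧ q ∧ ¬s) ∨ (p ∧ q ∧ ¬s) ∨ r ∨ p   (distribute ∧ over ∨)
= p ∨ ¬s ∨ r   (simplify)

p ∨ ¬s ∨ r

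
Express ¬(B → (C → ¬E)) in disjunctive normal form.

¬(B → (C → ¬E))
≡ ¬(¬B ∨ (C → ¬E))   (eliminate →)
≡ ¬(¬B ∨ ¬C ∨ ¬E)   (eliminate →)
≡ ¬¬B ∧ ¬¬C ∧ ¬¬E   (De Morgan)
≡ B ∧ ¬¬C ∧ ¬¬E   (double negation)
≡ B ∧ C ∧ ¬¬E   (double negation)
≡ B ∧ C ∧ E   (double negation)

B ∧ C ∧ E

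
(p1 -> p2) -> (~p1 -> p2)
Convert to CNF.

(p1 -> p2) -> (~p1 -> p2)
≡ ~(p1 -> p2) | (~p1 -> p2)   — eliminate ->
≡ ~(~p1 | p2) | (~p1 -> p2)   — eliminate ->
≡ ~(~p1 | p2) | ~~p1 | p2   — eliminate ->
≡ (~~p1 & ~p2) | ~~p1 | p2   — De Morgan
≡ (p1 & ~p2) | ~~p1 | p2   — double negation
≡ (p1 & ~p2) | p1 | p2   — double negation
≡ (p1 | p1 | p2) & (~p2 | p1 | p2)   — distribute | over &
≡ p1 | p2   — simplify

p1 | p2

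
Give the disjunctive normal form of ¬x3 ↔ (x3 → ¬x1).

¬x3 ↔ (x3 → ¬x1)
⇔ (¬x3 → (x3 → ¬x1)) ∧ ((x3 → ¬x1) → ¬x3)   [eliminate ↔]
⇔ (¬¬x3 ∨ (x3 → ¬x1)) ∧ ((x3 → ¬x1) → ¬x3)   [eliminate →]
⇔ (¬¬x3 ∨ ¬x3 ∨ ¬x1) ∧ ((x3 → ¬x1) → ¬x3)   [eliminate →]
⇔ (¬¬x3 ∨ ¬x3 ∨ ¬x1) ∧ (¬(x3 → ¬x1) ∨ ¬x3)   [eliminate →]
⇔ (¬¬x3 ∨ ¬x3 ∨ ¬x1) ∧ (¬(¬x3 ∨ ¬x1) ∨ ¬x3)   [eliminate →]
⇔ (x3 ∨ ¬x3 ∨ ¬x1) ∧ (¬(¬x3 ∨ ¬x1) ∨ ¬x3)   [double negation]
⇔ (x3 ∨ ¬x3 ∨ ¬x1) ∧ ((¬¬x3 ∧ ¬¬x1) ∨ ¬x3)   [De Morgan]
⇔ (x3 ∨ ¬x3 ∨ ¬x1) ∧ ((x3 ∧ ¬¬x1) ∨ ¬x3)   [double negation]
⇔ (x3 ∨ ¬x3 ∨ ¬x1) ∧ ((x3 ∧ x1) ∨ ¬x3)   [double negation]
⇔ (x3 ∧ x3 ∧ x1) ∨ (x3 ∧ ¬x3) ∨ (¬x3 ∧ x3 ∧ x1) ∨ (¬x3 ∧ ¬x3) ∨ (¬x1 ∧ x3 ∧ x1) ∨ (¬x1 ∧ ¬x3)   [distribute ∧ over ∨]
⇔ (x3 ∧ x1) ∨ ¬x3   [simplify]

(x3 ∧ x1) ∨ ¬x3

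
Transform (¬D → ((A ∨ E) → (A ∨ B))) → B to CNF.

(¬D ∨ B) ∧ (A ∨ E ∨ B) ∧ (¬A ∨ B)

(¬D → ((A ∨ E) → (A ∨ B))) → B
≡ ¬(¬D → ((A ∨ E) → (A ∨ B))) ∨ B   [eliminate →]
≡ ¬(¬¬D ∨ ((A ∨ E) → (A ∨ B))) ∨ B   [eliminate →]
≡ ¬(¬¬D ∨ ¬(A ∨ E) ∨ A ∨ B) ∨ B   [eliminate →]
≡ (¬¬¬D ∧ ¬¬(A ∨ E) ∧ ¬A ∧ ¬B) ∨ B   [De Morgan]
≡ (¬D ∧ ¬¬(A ∨ E) ∧ ¬A ∧ ¬B) ∨ B   [double negation]
≡ (¬D ∧ (A ∨ E) ∧ ¬A ∧ ¬B) ∨ B   [double negation]
≡ (¬D ∨ B) ∧ (A ∨ E ∨ B) ∧ (¬A ∨ B) ∧ (¬B ∨ B)   [distribute ∨ over ∧]
≡ (¬D ∨ B) ∧ (A ∨ E ∨ B) ∧ (¬A ∨ B)   [simplify]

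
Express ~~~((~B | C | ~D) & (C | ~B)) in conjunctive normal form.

B & ~C

~~~((~B | C | ~D) & (C | ~B))
= ~((~B | C | ~D) & (C | ~B))   — double negation
= ~(~B | C | ~D) | ~(C | ~B)   — De Morgan
= (~~B & ~C & ~~D) | ~(C | ~B)   — De Morgan
= (B & ~C & ~~D) | ~(C | ~B)   — double negation
= (B & ~C & D) | ~(C | ~B)   — double negation
= (B & ~C & D) | (~C & ~~B)   — De Morgan
= (B & ~C & D) | (~C & B)   — double negation
= (B | ~C) & (B | B) & (~C | ~C) & (~C | B) & (D | ~C) & (D | B)   — distribute | over &
= B & ~C   — simplify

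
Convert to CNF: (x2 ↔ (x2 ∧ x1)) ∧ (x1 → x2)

(x2 ↔ (x2 ∧ x1)) ∧ (x1 → x2)
≡ (x2 → (x2 ∧ x1)) ∧ ((x2 ∧ x1) → x2) ∧ (x1 → x2)   [eliminate ↔]
≡ (¬x2 ∨ (x2 ∧ x1)) ∧ ((x2 ∧ x1) → x2) ∧ (x1 → x2)   [eliminate →]
≡ (¬x2 ∨ (x2 ∧ x1)) ∧ (¬(x2 ∧ x1) ∨ x2) ∧ (x1 → x2)   [eliminate →]
≡ (¬x2 ∨ (x2 ∧ x1)) ∧ (¬(x2 ∧ x1) ∨ x2) ∧ (¬x1 ∨ x2)   [eliminate →]
≡ (¬x2 ∨ (x2 ∧ x1)) ∧ (¬x2 ∨ ¬x1 ∨ x2) ∧ (¬x1 ∨ x2)   [De Morgan]
≡ (¬x2 ∨ x2) ∧ (¬x2 ∨ x1) ∧ (¬x2 ∨ ¬x1 ∨ x2) ∧ (¬x1 ∨ x2)   [distribute ∨ over ∧]
≡ (¬x2 ∨ x1) ∧ (¬x1 ∨ x2)   [simplify]

(¬x2 ∨ x1) ∧ (¬x1 ∨ x2)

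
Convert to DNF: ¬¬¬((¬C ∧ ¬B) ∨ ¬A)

¬¬¬((¬C ∧ ¬B) ∨ ¬A)
= ¬((¬C ∧ ¬B) ∨ ¬A)   [double negation]
= ¬(¬C ∧ ¬B) ∧ ¬¬A   [De Morgan]
= (¬¬C ∨ ¬¬B) ∧ ¬¬A   [De Morgan]
= (C ∨ ¬¬B) ∧ ¬¬A   [double negation]
= (C ∨ B) ∧ ¬¬A   [double negation]
= (C ∨ B) ∧ A   [double negation]
= (C ∧ A) ∨ (B ∧ A)   [distribute ∧ over ∨]

(C ∧ A) ∨ (B ∧ A)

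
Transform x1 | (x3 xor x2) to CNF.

(x1 | x3 | x2) & (x1 | ~x3 | ~x2)

x1 | (x3 xor x2)
= x1 | ((x3 | x2) & ~(x3 & x2))   [expand xor]
= x1 | ((x3 | x2) & (~x3 | ~x2))   [De Morgan]
= (x1 | x3 | x2) & (x1 | ~x3 | ~x2)   [distribute | over &]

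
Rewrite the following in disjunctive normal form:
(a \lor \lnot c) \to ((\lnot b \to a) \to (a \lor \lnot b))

(a \lor \lnot c) \to ((\lnot b \to a) \to (a \lor \lnot b))
⇔ \lnot (a \lor \lnot c) \lor ((\lnot b \to a) \to (a \lor \lnot b))   [eliminate \to]
⇔ \lnot (a \lor \lnot c) \lor \lnot (\lnot b \to a) \lor a \lor \lnot b   [eliminate \to]
⇔ \lnot (a \lor \lnot c) \lor \lnot (\lnot \lnot b \lor a) \lor a \lor \lnot b   [eliminate \to]
⇔ (\lnot a \land \lnot \lnot c) \lor \lnot (\lnot \lnot b \lor a) \lor a \lor \lnot b   [De Morgan]
⇔ (\lnot a \land c) \lor \lnot (\lnot \lnot b \lor a) \lor a \lor \lnot b   [double negation]
⇔ (\lnot a \land c) \lor (\lnot \lnot \lnot b \land \lnot a) \lor a \lor \lnot b   [De Morgan]
⇔ (\lnot a \land c) \lor (\lnot b \land \lnot a) \lor a \lor \lnot b   [double negation]
⇔ (\lnot a \land c) \lor a \lor \lnot b   [simplify]

(\lnot a \land c) \lor a \lor \lnot b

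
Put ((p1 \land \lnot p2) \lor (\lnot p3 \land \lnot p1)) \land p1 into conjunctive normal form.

(\lnot p2 \lor \lnot p3) \land (\lnot p2 \lor \lnot p1) \land p1

((p1 \land \lnot p2) \lor (\lnot p3 \land \lnot p1)) \land p1
≡ (p1 \lor \lnot p3) \land (p1 \lor \lnot p1) \land (\lnot p2 \lor \lnot p3) \land (\lnot p2 \lor \lnot p1) \land p1
≡ (\lnot p2 \lor \lnot p3) \land (\lnot p2 \lor \lnot p1) \land p1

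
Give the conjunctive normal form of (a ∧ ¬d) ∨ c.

(a ∧ ¬d) ∨ c
≡ (a ∨ c) ∧ (¬d ∨ c)

(a ∨ c) ∧ (¬d ∨ c)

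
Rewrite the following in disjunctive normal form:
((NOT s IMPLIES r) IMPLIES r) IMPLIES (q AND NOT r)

(s AND NOT r) OR (q AND NOT r)

((NOT s IMPLIES r) IMPLIES r) IMPLIES (q AND NOT r)
≡ NOT ((NOT s IMPLIES r) IMPLIES r) OR (q AND NOT r)   [eliminate IMPLIES]
≡ NOT (NOT (NOT s IMPLIES r) OR r) OR (q AND NOT r)   [eliminate IMPLIES]
≡ NOT (NOT (NOT NOT s OR r) OR r) OR (q AND NOT r)   [eliminate IMPLIES]
≡ (NOT NOT (NOT NOT s OR r) AND NOT r) OR (q AND NOT r)   [De Morgan]
≡ ((NOT NOT s OR r) AND NOT r) OR (q AND NOT r)   [double negation]
≡ ((s OR r) AND NOT r) OR (q AND NOT r)   [double negation]
≡ (s AND NOT r) OR (r AND NOT r) OR (q AND NOT r)   [distribute AND over OR]
≡ (s AND NOT r) OR (q AND NOT r)   [simplify]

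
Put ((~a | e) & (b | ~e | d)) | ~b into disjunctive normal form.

((~a | e) & (b | ~e | d)) | ~b
⇔ (~a & b) | (~a & ~e) | (~a & d) | (e & b) | (e & ~e) | (e & d) | ~b
⇔ (~a & b) | (~a & ~e) | (~a & d) | (e & b) | (e & d) | ~b

(~a & b) | (~a & ~e) | (~a & d) | (e & b) | (e & d) | ~b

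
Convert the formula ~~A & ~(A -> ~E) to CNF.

A & E

~~A & ~(A -> ~E)
≡ ~~A & ~(~A | ~E)   (eliminate ->)
≡ A & ~(~A | ~E)   (double negation)
≡ A & ~~A & ~~E   (De Morgan)
≡ A & A & ~~E   (double negation)
≡ A & A & E   (double negation)
≡ A & E   (simplify)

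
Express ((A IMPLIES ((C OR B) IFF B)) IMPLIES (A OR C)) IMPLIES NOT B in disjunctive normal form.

((A IMPLIES ((C OR B) IFF B)) IMPLIES (A OR C)) IMPLIES NOT B
⇔ NOT ((A IMPLIES ((C OR B) IFF B)) IMPLIES (A OR C)) OR NOT B   [eliminate IMPLIES]
⇔ NOT (NOT (A IMPLIES ((C OR B) IFF B)) OR A OR C) OR NOT B   [eliminate IMPLIES]
⇔ NOT (NOT (NOT A OR ((C OR B) IFF B)) OR A OR C) OR NOT B   [eliminate IMPLIES]
⇔ NOT (NOT (NOT A OR (((C OR B) IMPLIES B) AND (B IMPLIES (C OR B)))) OR A OR C) OR NOT B   [eliminate IFF]
⇔ NOT (NOT (NOT A OR ((NOT (C OR B) OR B) AND (B IMPLIES (C OR B)))) OR A OR C) OR NOT B   [eliminate IMPLIES]
⇔ NOT (NOT (NOT A OR ((NOT (C OR B) OR B) AND (NOT B OR C OR B))) OR A OR C) OR NOT B   [eliminate IMPLIES]
⇔ (NOT NOT (NOT A OR ((NOT (C OR B) OR B) AND (NOT B OR C OR B))) AND NOT A AND NOT C) OR NOT B   [De Morgan]
⇔ ((NOT A OR ((NOT (C OR B) OR B) AND (NOT B OR C OR B))) AND NOT A AND NOT C) OR NOT B   [double negation]
⇔ ((NOT A OR (((NOT C AND NOT B) OR B) AND (NOT B OR C OR B))) AND NOT A AND NOT C) OR NOT B   [De Morgan]
⇔ (NOT A AND NOT A AND NOT C) OR (NOT C AND NOT B AND NOT B AND NOT A AND NOT C) OR (NOT C AND NOT B AND C AND NOT A AND NOT C) OR (NOT C AND NOT B AND B AND NOT A AND NOT C) OR (B AND NOT B AND NOT A AND NOT C) OR (B AND C AND NOT A AND NOT C) OR (B AND B AND NOT A AND NOT C) OR NOT B   [distribute AND over OR]
⇔ (NOT A AND NOT C) OR NOT B   [simplify]

(NOT A AND NOT C) OR NOT B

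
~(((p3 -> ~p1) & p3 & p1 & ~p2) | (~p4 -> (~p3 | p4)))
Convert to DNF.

~(((p3 -> ~p1) & p3 & p1 & ~p2) | (~p4 -> (~p3 | p4)))
≡ ~(((~p3 | ~p1) & p3 & p1 & ~p2) | (~p4 -> (~p3 | p4)))   — eliminate ->
≡ ~(((~p3 | ~p1) & p3 & p1 & ~p2) | ~~p4 | ~p3 | p4)   — eliminate ->
≡ ~((~p3 | ~p1) & p3 & p1 & ~p2) & ~~~p4 & ~~p3 & ~p4   — De Morgan
≡ (~(~p3 | ~p1) | ~p3 | ~p1 | ~~p2) & ~~~p4 & ~~p3 & ~p4   — De Morgan
≡ ((~~p3 & ~~p1) | ~p3 | ~p1 | ~~p2) & ~~~p4 & ~~p3 & ~p4   — De Morgan
≡ ((p3 & ~~p1) | ~p3 | ~p1 | ~~p2) & ~~~p4 & ~~p3 & ~p4   — double negation
≡ ((p3 & p1) | ~p3 | ~p1 | ~~p2) & ~~~p4 & ~~p3 & ~p4   — double negation
≡ ((p3 & p1) | ~p3 | ~p1 | p2) & ~~~p4 & ~~p3 & ~p4   — double negation
≡ ((p3 & p1) | ~p3 | ~p1 | p2) & ~p4 & ~~p3 & ~p4   — double negation
≡ ((p3 & p1) | ~p3 | ~p1 | p2) & ~p4 & p3 & ~p4   — double negation
≡ (p3 & p1 & ~p4 & p3 & ~p4) | (~p3 & ~p4 & p3 & ~p4) | (~p1 & ~p4 & p3 & ~p4) | (p2 & ~p4 & p3 & ~p4)   — distribute & over |
≡ (p3 & p1 & ~p4) | (~p1 & ~p4 & p3) | (p2 & ~p4 & p3)   — simplify

(p3 & p1 & ~p4) | (~p1 & ~p4 & p3) | (p2 & ~p4 & p3)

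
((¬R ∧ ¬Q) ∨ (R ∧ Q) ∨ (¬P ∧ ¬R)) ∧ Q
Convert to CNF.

(¬Q ∨ R ∨ ¬P) ∧ Q

((¬R ∧ ¬Q) ∨ (R ∧ Q) ∨ (¬P ∧ ¬R)) ∧ Q
⇔ (¬R ∨ R ∨ ¬P) ∧ (¬R ∨ R ∨ ¬R) ∧ (¬R ∨ Q ∨ ¬P) ∧ (¬R ∨ Q ∨ ¬R) ∧ (¬Q ∨ R ∨ ¬P) ∧ (¬Q ∨ R ∨ ¬R) ∧ (¬Q ∨ Q ∨ ¬P) ∧ (¬Q ∨ Q ∨ ¬R) ∧ Q   — distribute ∨ over ∧
⇔ (¬Q ∨ R ∨ ¬P) ∧ Q   — simplify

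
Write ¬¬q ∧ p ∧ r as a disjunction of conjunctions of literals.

¬¬q ∧ p ∧ r
⇔ q ∧ p ∧ r   (double negation)

q ∧ p ∧ r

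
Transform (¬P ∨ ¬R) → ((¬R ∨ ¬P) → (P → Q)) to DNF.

(P ∧ R) ∨ ¬P ∨ Q

(¬P ∨ ¬R) → ((¬R ∨ ¬P) → (P → Q))
⇔ ¬(¬P ∨ ¬R) ∨ ((¬R ∨ ¬P) → (P → Q))   — eliminate →
⇔ ¬(¬P ∨ ¬R) ∨ ¬(¬R ∨ ¬P) ∨ (P → Q)   — eliminate →
⇔ ¬(¬P ∨ ¬R) ∨ ¬(¬R ∨ ¬P) ∨ ¬P ∨ Q   — eliminate →
⇔ (¬¬P ∧ ¬¬R) ∨ ¬(¬R ∨ ¬P) ∨ ¬P ∨ Q   — De Morgan
⇔ (P ∧ ¬¬R) ∨ ¬(¬R ∨ ¬P) ∨ ¬P ∨ Q   — double negation
⇔ (P ∧ R) ∨ ¬(¬R ∨ ¬P) ∨ ¬P ∨ Q   — double negation
⇔ (P ∧ R) ∨ (¬¬R ∧ ¬¬P) ∨ ¬P ∨ Q   — De Morgan
⇔ (P ∧ R) ∨ (R ∧ ¬¬P) ∨ ¬P ∨ Q   — double negation
⇔ (P ∧ R) ∨ (R ∧ P) ∨ ¬P ∨ Q   — double negation
⇔ (P ∧ R) ∨ ¬P ∨ Q   — simplify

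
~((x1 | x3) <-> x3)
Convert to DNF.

x1 & ~x3

~((x1 | x3) <-> x3)
≡ ~(((x1 | x3) -> x3) & (x3 -> (x1 | x3)))   [eliminate <->]
≡ ~((~(x1 | x3) | x3) & (x3 -> (x1 | x3)))   [eliminate ->]
≡ ~((~(x1 | x3) | x3) & (~x3 | x1 | x3))   [eliminate ->]
≡ ~(~(x1 | x3) | x3) | ~(~x3 | x1 | x3)   [De Morgan]
≡ (~~(x1 | x3) & ~x3) | ~(~x3 | x1 | x3)   [De Morgan]
≡ ((x1 | x3) & ~x3) | ~(~x3 | x1 | x3)   [double negation]
≡ ((x1 | x3) & ~x3) | (~~x3 & ~x1 & ~x3)   [De Morgan]
≡ ((x1 | x3) & ~x3) | (x3 & ~x1 & ~x3)   [double negation]
≡ (x1 & ~x3) | (x3 & ~x3) | (x3 & ~x1 & ~x3)   [distribute & over |]
≡ x1 & ~x3   [simplify]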